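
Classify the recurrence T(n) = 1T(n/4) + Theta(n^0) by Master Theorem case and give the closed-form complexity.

Master Theorem for T(n) = 1T(n/4) + O(n^0):

a = 1, b = 4, c = 0
log_b(a) = log_4(1) = 0.0000

Case 2: c = 0 = log_4(1) = 0.0000
T(n) = O(n^0 log n) = O(log n)

For T(n) = 1T(n/4) + O(n^0): log_4(1) = 0.0000. This is Case 2 of the Master Theorem (c = log_b(a), equal work at all levels), giving O(log n).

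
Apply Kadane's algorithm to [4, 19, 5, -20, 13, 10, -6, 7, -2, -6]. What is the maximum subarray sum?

Using Kadane's algorithm on [4, 19, 5, -20, 13, 10, -6, 7, -2, -6]:

Scanning through the array:
Position 1 (value 19): max_ending_here = 23, max_so_far = 23
Position 2 (value 5): max_ending_here = 28, max_so_far = 28
Position 3 (value -20): max_ending_here = 8, max_so_far = 28
Position 4 (value 13): max_ending_here = 21, max_so_far = 28
Position 5 (value 10): max_ending_here = 31, max_so_far = 31
Position 6 (value -6): max_ending_here = 25, max_so_far = 31
Position 7 (value 7): max_ending_here = 32, max_so_far = 32
Position 8 (value -2): max_ending_here = 30, max_so_far = 32
Position 9 (value -6): max_ending_here = 24, max_so_far = 32

Maximum subarray: [4, 19, 5, -20, 13, 10, -6, 7]
Maximum sum: 32

The maximum subarray is [4, 19, 5, -20, 13, 10, -6, 7] with sum 32. This subarray runs from index 0 to index 7.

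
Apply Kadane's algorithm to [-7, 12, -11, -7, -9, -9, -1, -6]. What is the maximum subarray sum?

Using Kadane's algorithm on [-7, 12, -11, -7, -9, -9, -1, -6]:

Scanning through the array:
Position 1 (value 12): max_ending_here = 12, max_so_far = 12
Position 2 (value -11): max_ending_here = 1, max_so_far = 12
Position 3 (value -7): max_ending_here = -6, max_so_far = 12
Position 4 (value -9): max_ending_here = -9, max_so_far = 12
Position 5 (value -9): max_ending_here = -9, max_so_far = 12
Position 6 (value -1): max_ending_here = -1, max_so_far = 12
Position 7 (value -6): max_ending_here = -6, max_so_far = 12

Maximum subarray: [12]
Maximum sum: 12

The maximum subarray is [12] with sum 12. This subarray runs from index 1 to index 1.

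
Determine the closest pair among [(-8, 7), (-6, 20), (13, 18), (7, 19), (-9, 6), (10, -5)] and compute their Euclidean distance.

Computing all pairwise distances among 6 points:

d((-8, 7), (-6, 20)) = 13.1529
d((-8, 7), (13, 18)) = 23.7065
d((-8, 7), (7, 19)) = 19.2094
d((-8, 7), (-9, 6)) = 1.4142 <-- minimum
d((-8, 7), (10, -5)) = 21.6333
d((-6, 20), (13, 18)) = 19.105
d((-6, 20), (7, 19)) = 13.0384
d((-6, 20), (-9, 6)) = 14.3178
d((-6, 20), (10, -5)) = 29.6816
d((13, 18), (7, 19)) = 6.0828
d((13, 18), (-9, 6)) = 25.0599
d((13, 18), (10, -5)) = 23.1948
d((7, 19), (-9, 6)) = 20.6155
d((7, 19), (10, -5)) = 24.1868
d((-9, 6), (10, -5)) = 21.9545

Closest pair: (-8, 7) and (-9, 6) with distance 1.4142

The closest pair is (-8, 7) and (-9, 6) with Euclidean distance 1.4142. For 6 points, brute-force pairwise comparison is shown above. For large n, the divide-and-conquer algorithm (sort by x, recurse on halves, check the dividing strip) achieves O(n log n).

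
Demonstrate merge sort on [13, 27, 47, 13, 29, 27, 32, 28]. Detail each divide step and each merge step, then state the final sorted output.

Merge sort trace:

Split: [13, 27, 47, 13, 29, 27, 32, 28] -> [13, 27, 47, 13] and [29, 27, 32, 28]
  Split: [13, 27, 47, 13] -> [13, 27] and [47, 13]
    Split: [13, 27] -> [13] and [27]
    Merge: [13] + [27] -> [13, 27]
    Split: [47, 13] -> [47] and [13]
    Merge: [47] + [13] -> [13, 47]
  Merge: [13, 27] + [13, 47] -> [13, 13, 27, 47]
  Split: [29, 27, 32, 28] -> [29, 27] and [32, 28]
    Split: [29, 27] -> [29] and [27]
    Merge: [29] + [27] -> [27, 29]
    Split: [32, 28] -> [32] and [28]
    Merge: [32] + [28] -> [28, 32]
  Merge: [27, 29] + [28, 32] -> [27, 28, 29, 32]
Merge: [13, 13, 27, 47] + [27, 28, 29, 32] -> [13, 13, 27, 27, 28, 29, 32, 47]

Final sorted array: [13, 13, 27, 27, 28, 29, 32, 47]

The merge sort proceeds by recursively splitting the array and merging sorted halves.
After all merges, the sorted array is [13, 13, 27, 27, 28, 29, 32, 47].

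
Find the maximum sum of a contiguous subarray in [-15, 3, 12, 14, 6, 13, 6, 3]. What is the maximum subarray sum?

Using Kadane's algorithm on [-15, 3, 12, 14, 6, 13, 6, 3]:

Scanning through the array:
Position 1 (value 3): max_ending_here = 3, max_so_far = 3
Position 2 (value 12): max_ending_here = 15, max_so_far = 15
Position 3 (value 14): max_ending_here = 29, max_so_far = 29
Position 4 (value 6): max_ending_here = 35, max_so_far = 35
Position 5 (value 13): max_ending_here = 48, max_so_far = 48
Position 6 (value 6): max_ending_here = 54, max_so_far = 54
Position 7 (value 3): max_ending_here = 57, max_so_far = 57

Maximum subarray: [3, 12, 14, 6, 13, 6, 3]
Maximum sum: 57

The maximum subarray is [3, 12, 14, 6, 13, 6, 3] with sum 57. This subarray runs from index 1 to index 7.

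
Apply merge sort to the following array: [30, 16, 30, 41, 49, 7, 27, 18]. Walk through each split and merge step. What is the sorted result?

Merge sort trace:

Split: [30, 16, 30, 41, 49, 7, 27, 18] -> [30, 16, 30, 41] and [49, 7, 27, 18]
  Split: [30, 16, 30, 41] -> [30, 16] and [30, 41]
    Split: [30, 16] -> [30] and [16]
    Merge: [30] + [16] -> [16, 30]
    Split: [30, 41] -> [30] and [41]
    Merge: [30] + [41] -> [30, 41]
  Merge: [16, 30] + [30, 41] -> [16, 30, 30, 41]
  Split: [49, 7, 27, 18] -> [49, 7] and [27, 18]
    Split: [49, 7] -> [49] and [7]
    Merge: [49] + [7] -> [7, 49]
    Split: [27, 18] -> [27] and [18]
    Merge: [27] + [18] -> [18, 27]
  Merge: [7, 49] + [18, 27] -> [7, 18, 27, 49]
Merge: [16, 30, 30, 41] + [7, 18, 27, 49] -> [7, 16, 18, 27, 30, 30, 41, 49]

Final sorted array: [7, 16, 18, 27, 30, 30, 41, 49]

The merge sort proceeds by recursively splitting the array and merging sorted halves.
After all merges, the sorted array is [7, 16, 18, 27, 30, 30, 41, 49].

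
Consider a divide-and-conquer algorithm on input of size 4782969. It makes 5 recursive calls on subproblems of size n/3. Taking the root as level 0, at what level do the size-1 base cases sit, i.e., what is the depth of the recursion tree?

For divide and conquer with division factor 3:

Problem sizes at each level:
Level 0: 4782969
Level 1: 1594323
Level 2: 531441
Level 3: 177147
Level 4: 59049
Level 5: 19683
Level 6: 6561
Level 7: 2187
Level 8: 729
Level 9: 243
Level 10: 81
Level 11: 27
Level 12: 9
Level 13: 3
Level 14: 1

The root is level 0 and the size-1 base case is level 14 (the tree spans levels 0 through 14, i.e. 15 levels counting the root), so the depth is the number of divisions: log_3(4782969) = 14

The recursion tree depth is log_3(4782969) = 14. At each level, the problem size is divided by 3, so it takes 14 divisions to reduce to a base case of size 1. The algorithm makes 5 recursive calls at each level.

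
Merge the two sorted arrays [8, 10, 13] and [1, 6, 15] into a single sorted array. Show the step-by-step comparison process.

Merging process:

Compare 8 vs 1: take 1 from right. Merged: [1]
Compare 8 vs 6: take 6 from right. Merged: [1, 6]
Compare 8 vs 15: take 8 from left. Merged: [1, 6, 8]
Compare 10 vs 15: take 10 from left. Merged: [1, 6, 8, 10]
Compare 13 vs 15: take 13 from left. Merged: [1, 6, 8, 10, 13]
Append remaining from right: [15]. Merged: [1, 6, 8, 10, 13, 15]

Final merged array: [1, 6, 8, 10, 13, 15]
Total comparisons: 5

The merged array is [1, 6, 8, 10, 13, 15], requiring 5 comparisons. The merge step runs in O(n) time where n is the total number of elements.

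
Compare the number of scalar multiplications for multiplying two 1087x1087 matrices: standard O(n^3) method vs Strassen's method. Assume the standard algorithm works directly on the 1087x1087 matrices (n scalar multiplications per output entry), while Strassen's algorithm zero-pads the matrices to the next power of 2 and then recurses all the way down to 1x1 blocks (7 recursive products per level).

Matrix multiplication for 1087x1087 matrices:

Strassen's algorithm requires power-of-2 dimensions. Pad 1087x1087 to 2048x2048 (next power of 2).

Standard algorithm: 1087^3 = 1284365503 multiplications
Strassen's algorithm: 7^(log2(2048)) = 7^11 = 1977326743 multiplications
Difference: 1284365503 - 1977326743 = -692961240 (Strassen uses MORE here due to padding overhead — for small or just-over-power-of-2 n, padding can outweigh the per-level savings)

Standard: 1284365503 multiplications (1087^3). Strassen: 1977326743 multiplications (7^11, after padding to 2048x2048). Strassen reduces 8 recursive multiplications to 7 at each level.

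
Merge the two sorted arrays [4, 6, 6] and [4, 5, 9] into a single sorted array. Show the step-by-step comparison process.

Merging process:

Compare 4 vs 4: take 4 from left. Merged: [4]
Compare 6 vs 4: take 4 from right. Merged: [4, 4]
Compare 6 vs 5: take 5 from right. Merged: [4, 4, 5]
Compare 6 vs 9: take 6 from left. Merged: [4, 4, 5, 6]
Compare 6 vs 9: take 6 from left. Merged: [4, 4, 5, 6, 6]
Append remaining from right: [9]. Merged: [4, 4, 5, 6, 6, 9]

Final merged array: [4, 4, 5, 6, 6, 9]
Total comparisons: 5

The merged array is [4, 4, 5, 6, 6, 9], requiring 5 comparisons. The merge step runs in O(n) time where n is the total number of elements.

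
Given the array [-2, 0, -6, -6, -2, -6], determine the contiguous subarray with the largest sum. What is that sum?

Using Kadane's algorithm on [-2, 0, -6, -6, -2, -6]:

Scanning through the array:
Position 1 (value 0): max_ending_here = 0, max_so_far = 0
Position 2 (value -6): max_ending_here = -6, max_so_far = 0
Position 3 (value -6): max_ending_here = -6, max_so_far = 0
Position 4 (value -2): max_ending_here = -2, max_so_far = 0
Position 5 (value -6): max_ending_here = -6, max_so_far = 0

Maximum subarray: [0]
Maximum sum: 0

The maximum subarray is [0] with sum 0. This subarray runs from index 1 to index 1.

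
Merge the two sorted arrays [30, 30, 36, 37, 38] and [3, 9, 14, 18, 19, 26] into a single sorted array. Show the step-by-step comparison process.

Merging process:

Compare 30 vs 3: take 3 from right. Merged: [3]
Compare 30 vs 9: take 9 from right. Merged: [3, 9]
Compare 30 vs 14: take 14 from right. Merged: [3, 9, 14]
Compare 30 vs 18: take 18 from right. Merged: [3, 9, 14, 18]
Compare 30 vs 19: take 19 from right. Merged: [3, 9, 14, 18, 19]
Compare 30 vs 26: take 26 from right. Merged: [3, 9, 14, 18, 19, 26]
Append remaining from left: [30, 30, 36, 37, 38]. Merged: [3, 9, 14, 18, 19, 26, 30, 30, 36, 37, 38]

Final merged array: [3, 9, 14, 18, 19, 26, 30, 30, 36, 37, 38]
Total comparisons: 6

The merged array is [3, 9, 14, 18, 19, 26, 30, 30, 36, 37, 38], requiring 6 comparisons. The merge step runs in O(n) time where n is the total number of elements.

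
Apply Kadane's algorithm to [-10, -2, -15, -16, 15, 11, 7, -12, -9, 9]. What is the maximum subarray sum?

Using Kadane's algorithm on [-10, -2, -15, -16, 15, 11, 7, -12, -9, 9]:

Scanning through the array:
Position 1 (value -2): max_ending_here = -2, max_so_far = -2
Position 2 (value -15): max_ending_here = -15, max_so_far = -2
Position 3 (value -16): max_ending_here = -16, max_so_far = -2
Position 4 (value 15): max_ending_here = 15, max_so_far = 15
Position 5 (value 11): max_ending_here = 26, max_so_far = 26
Position 6 (value 7): max_ending_here = 33, max_so_far = 33
Position 7 (value -12): max_ending_here = 21, max_so_far = 33
Position 8 (value -9): max_ending_here = 12, max_so_far = 33
Position 9 (value 9): max_ending_here = 21, max_so_far = 33

Maximum subarray: [15, 11, 7]
Maximum sum: 33

The maximum subarray is [15, 11, 7] with sum 33. This subarray runs from index 4 to index 6.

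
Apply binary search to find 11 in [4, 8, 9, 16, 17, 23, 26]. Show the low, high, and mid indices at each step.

Binary search for 11 in [4, 8, 9, 16, 17, 23, 26]:

lo=0, hi=6, mid=3, arr[mid]=16 -> 16 > 11, search left half
lo=0, hi=2, mid=1, arr[mid]=8 -> 8 < 11, search right half
lo=2, hi=2, mid=2, arr[mid]=9 -> 9 < 11, search right half
lo=3 > hi=2, target 11 not found

Binary search determines that 11 is not in the array after 3 comparisons. The search space was exhausted without finding the target.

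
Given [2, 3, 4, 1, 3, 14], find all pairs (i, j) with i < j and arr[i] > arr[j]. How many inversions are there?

Finding inversions in [2, 3, 4, 1, 3, 14]:

(0, 3): arr[0]=2 > arr[3]=1
(1, 3): arr[1]=3 > arr[3]=1
(2, 3): arr[2]=4 > arr[3]=1
(2, 4): arr[2]=4 > arr[4]=3

Total inversions: 4

The array has 4 inversion(s): (0,3), (1,3), (2,3), (2,4). Each pair (i,j) satisfies i < j and arr[i] > arr[j].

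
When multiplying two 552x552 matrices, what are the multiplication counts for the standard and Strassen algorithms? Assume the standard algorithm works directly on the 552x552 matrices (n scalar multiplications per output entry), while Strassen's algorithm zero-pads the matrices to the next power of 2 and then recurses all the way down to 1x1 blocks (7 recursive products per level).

Matrix multiplication for 552x552 matrices:

Strassen's algorithm requires power-of-2 dimensions. Pad 552x552 to 1024x1024 (next power of 2).

Standard algorithm: 552^3 = 168196608 multiplications
Strassen's algorithm: 7^(log2(1024)) = 7^10 = 282475249 multiplications
Difference: 168196608 - 282475249 = -114278641 (Strassen uses MORE here due to padding overhead — for small or just-over-power-of-2 n, padding can outweigh the per-level savings)

Standard: 168196608 multiplications (552^3). Strassen: 282475249 multiplications (7^10, after padding to 1024x1024). Strassen reduces 8 recursive multiplications to 7 at each level.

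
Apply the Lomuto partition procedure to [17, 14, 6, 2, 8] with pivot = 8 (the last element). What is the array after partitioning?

Lomuto partition with pivot = 8:

Initial array: [17, 14, 6, 2, 8]

arr[0]=17 > 8: no swap
arr[1]=14 > 8: no swap
arr[2]=6 <= 8: swap with position 0, array becomes [6, 14, 17, 2, 8]
arr[3]=2 <= 8: swap with position 1, array becomes [6, 2, 17, 14, 8]

Place pivot at position 2: [6, 2, 8, 14, 17]
Pivot position: 2

After partitioning with pivot 8, the array becomes [6, 2, 8, 14, 17]. The pivot is placed at index 2. All elements to the left of the pivot are <= 8, and all elements to the right are > 8.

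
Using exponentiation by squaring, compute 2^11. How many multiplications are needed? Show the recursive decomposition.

Computing 2^11 by squaring (build up from 2^1; each line after the first costs one multiplication):

2^1 = 2
2^2 = (2^1)^2 = 2^2 = 4
2^4 = (2^2)^2 = 4^2 = 16
2^5 = 2 * 2^4 = 2 * 16 = 32
2^10 = (2^5)^2 = 32^2 = 1024
2^11 = 2 * 2^10 = 2 * 1024 = 2048

Result: 2048
Multiplications needed: 5 (5 lines after 2^1)

2^11 = 2048. Using exponentiation by squaring, this requires 5 multiplications. The key idea: if the exponent is even, square the half-power; if odd, multiply by the base once.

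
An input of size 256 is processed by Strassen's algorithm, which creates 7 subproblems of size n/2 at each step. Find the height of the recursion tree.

For divide and conquer with division factor 2:

Problem sizes at each level:
Level 0: 256
Level 1: 128
Level 2: 64
Level 3: 32
Level 4: 16
Level 5: 8
Level 6: 4
Level 7: 2
Level 8: 1

The root is level 0 and the size-1 base case is level 8 (the tree spans levels 0 through 8, i.e. 9 levels counting the root), so the depth is the number of divisions: log_2(256) = 8

The recursion tree depth is log_2(256) = 8. At each level, the problem size is divided by 2, so it takes 8 divisions to reduce to a base case of size 1. The algorithm makes 7 recursive calls at each level.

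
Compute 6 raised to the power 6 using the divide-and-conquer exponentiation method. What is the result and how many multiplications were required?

Computing 6^6 by squaring (build up from 6^1; each line after the first costs one multiplication):

6^1 = 6
6^2 = (6^1)^2 = 6^2 = 36
6^3 = 6 * 6^2 = 6 * 36 = 216
6^6 = (6^3)^2 = 216^2 = 46656

Result: 46656
Multiplications needed: 3 (3 lines after 6^1)

6^6 = 46656. Using exponentiation by squaring, this requires 3 multiplications. The key idea: if the exponent is even, square the half-power; if odd, multiply by the base once.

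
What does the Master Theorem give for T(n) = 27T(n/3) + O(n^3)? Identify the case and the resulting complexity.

Master Theorem for T(n) = 27T(n/3) + O(n^3):

a = 27, b = 3, c = 3
log_b(a) = log_3(27) = 3.0000

Case 2: c = 3 = log_3(27) = 3.0000
T(n) = O(n^3 log n) = O(n^3 log n)

For T(n) = 27T(n/3) + O(n^3): log_3(27) = 3.0000. This is Case 2 of the Master Theorem (c = log_b(a), equal work at all levels), giving O(n^3 log n).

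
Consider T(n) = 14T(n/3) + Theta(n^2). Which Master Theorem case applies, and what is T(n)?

Master Theorem for T(n) = 14T(n/3) + O(n^2):

a = 14, b = 3, c = 2
log_b(a) = log_3(14) = 2.4022

Case 1: c = 2 < log_3(14) = 2.4022
T(n) = O(n^(log_3 14))

For T(n) = 14T(n/3) + O(n^2): log_3(14) = 2.4022. This is Case 1 of the Master Theorem (c < log_b(a), work dominated by leaves), giving O(n^(log_3 14)).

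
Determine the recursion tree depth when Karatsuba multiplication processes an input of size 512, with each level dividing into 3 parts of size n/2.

For divide and conquer with division factor 2:

Problem sizes at each level:
Level 0: 512
Level 1: 256
Level 2: 128
Level 3: 64
Level 4: 32
Level 5: 16
Level 6: 8
Level 7: 4
Level 8: 2
Level 9: 1

The root is level 0 and the size-1 base case is level 9 (the tree spans levels 0 through 9, i.e. 10 levels counting the root), so the depth is the number of divisions: log_2(512) = 9

The recursion tree depth is log_2(512) = 9. At each level, the problem size is divided by 2, so it takes 9 divisions to reduce to a base case of size 1. The algorithm makes 3 recursive calls at each level.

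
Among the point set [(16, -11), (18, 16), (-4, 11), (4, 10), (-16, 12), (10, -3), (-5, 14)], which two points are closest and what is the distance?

Computing all pairwise distances among 7 points:

d((16, -11), (18, 16)) = 27.074
d((16, -11), (-4, 11)) = 29.7321
d((16, -11), (4, 10)) = 24.1868
d((16, -11), (-16, 12)) = 39.4081
d((16, -11), (10, -3)) = 10.0
d((16, -11), (-5, 14)) = 32.6497
d((18, 16), (-4, 11)) = 22.561
d((18, 16), (4, 10)) = 15.2315
d((18, 16), (-16, 12)) = 34.2345
d((18, 16), (10, -3)) = 20.6155
d((18, 16), (-5, 14)) = 23.0868
d((-4, 11), (4, 10)) = 8.0623
d((-4, 11), (-16, 12)) = 12.0416
d((-4, 11), (10, -3)) = 19.799
d((-4, 11), (-5, 14)) = 3.1623 <-- minimum
d((4, 10), (-16, 12)) = 20.0998
d((4, 10), (10, -3)) = 14.3178
d((4, 10), (-5, 14)) = 9.8489
d((-16, 12), (10, -3)) = 30.0167
d((-16, 12), (-5, 14)) = 11.1803
d((10, -3), (-5, 14)) = 22.6716

Closest pair: (-4, 11) and (-5, 14) with distance 3.1623

The closest pair is (-4, 11) and (-5, 14) with Euclidean distance 3.1623. For 7 points, brute-force pairwise comparison is shown above. For large n, the divide-and-conquer algorithm (sort by x, recurse on halves, check the dividing strip) achieves O(n log n).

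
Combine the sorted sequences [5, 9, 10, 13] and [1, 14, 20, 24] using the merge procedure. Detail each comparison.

Merging process:

Compare 5 vs 1: take 1 from right. Merged: [1]
Compare 5 vs 14: take 5 from left. Merged: [1, 5]
Compare 9 vs 14: take 9 from left. Merged: [1, 5, 9]
Compare 10 vs 14: take 10 from left. Merged: [1, 5, 9, 10]
Compare 13 vs 14: take 13 from left. Merged: [1, 5, 9, 10, 13]
Append remaining from right: [14, 20, 24]. Merged: [1, 5, 9, 10, 13, 14, 20, 24]

Final merged array: [1, 5, 9, 10, 13, 14, 20, 24]
Total comparisons: 5

The merged array is [1, 5, 9, 10, 13, 14, 20, 24], requiring 5 comparisons. The merge step runs in O(n) time where n is the total number of elements.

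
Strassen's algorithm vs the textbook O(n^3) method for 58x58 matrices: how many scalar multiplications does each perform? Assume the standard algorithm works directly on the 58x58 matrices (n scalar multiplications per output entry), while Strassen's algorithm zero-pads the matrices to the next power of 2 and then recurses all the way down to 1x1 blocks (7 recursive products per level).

Matrix multiplication for 58x58 matrices:

Strassen's algorithm requires power-of-2 dimensions. Pad 58x58 to 64x64 (next power of 2).

Standard algorithm: 58^3 = 195112 multiplications
Strassen's algorithm: 7^(log2(64)) = 7^6 = 117649 multiplications
Savings: 195112 - 117649 = 77463 multiplications

Standard: 195112 multiplications (58^3). Strassen: 117649 multiplications (7^6, after padding to 64x64). Strassen reduces 8 recursive multiplications to 7 at each level.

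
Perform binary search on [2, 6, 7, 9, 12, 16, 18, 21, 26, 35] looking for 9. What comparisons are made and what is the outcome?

Binary search for 9 in [2, 6, 7, 9, 12, 16, 18, 21, 26, 35]:

lo=0, hi=9, mid=4, arr[mid]=12 -> 12 > 9, search left half
lo=0, hi=3, mid=1, arr[mid]=6 -> 6 < 9, search right half
lo=2, hi=3, mid=2, arr[mid]=7 -> 7 < 9, search right half
lo=3, hi=3, mid=3, arr[mid]=9 -> Found target at index 3!

Binary search finds 9 at index 3 after 4 comparisons. The search repeatedly halves the search space by comparing with the middle element.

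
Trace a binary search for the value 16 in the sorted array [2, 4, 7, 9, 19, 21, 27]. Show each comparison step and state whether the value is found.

Binary search for 16 in [2, 4, 7, 9, 19, 21, 27]:

lo=0, hi=6, mid=3, arr[mid]=9 -> 9 < 16, search right half
lo=4, hi=6, mid=5, arr[mid]=21 -> 21 > 16, search left half
lo=4, hi=4, mid=4, arr[mid]=19 -> 19 > 16, search left half
lo=4 > hi=3, target 16 not found

Binary search determines that 16 is not in the array after 3 comparisons. The search space was exhausted without finding the target.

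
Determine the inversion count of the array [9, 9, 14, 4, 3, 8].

Finding inversions in [9, 9, 14, 4, 3, 8]:

(0, 3): arr[0]=9 > arr[3]=4
(0, 4): arr[0]=9 > arr[4]=3
(0, 5): arr[0]=9 > arr[5]=8
(1, 3): arr[1]=9 > arr[3]=4
(1, 4): arr[1]=9 > arr[4]=3
(1, 5): arr[1]=9 > arr[5]=8
(2, 3): arr[2]=14 > arr[3]=4
(2, 4): arr[2]=14 > arr[4]=3
(2, 5): arr[2]=14 > arr[5]=8
(3, 4): arr[3]=4 > arr[4]=3

Total inversions: 10

The array has 10 inversion(s): (0,3), (0,4), (0,5), (1,3), (1,4), (1,5), (2,3), (2,4), (2,5), (3,4). Each pair (i,j) satisfies i < j and arr[i] > arr[j].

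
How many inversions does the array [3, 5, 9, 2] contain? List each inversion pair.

Finding inversions in [3, 5, 9, 2]:

(0, 3): arr[0]=3 > arr[3]=2
(1, 3): arr[1]=5 > arr[3]=2
(2, 3): arr[2]=9 > arr[3]=2

Total inversions: 3

The array has 3 inversion(s): (0,3), (1,3), (2,3). Each pair (i,j) satisfies i < j and arr[i] > arr[j].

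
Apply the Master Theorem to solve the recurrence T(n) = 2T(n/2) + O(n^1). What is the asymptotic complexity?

Master Theorem for T(n) = 2T(n/2) + O(n^1):

a = 2, b = 2, c = 1
log_b(a) = log_2(2) = 1.0000

Case 2: c = 1 = log_2(2) = 1.0000
T(n) = O(n^1 log n) = O(n log n)

For T(n) = 2T(n/2) + O(n^1): log_2(2) = 1.0000. This is Case 2 of the Master Theorem (c = log_b(a), equal work at all levels), giving O(n log n).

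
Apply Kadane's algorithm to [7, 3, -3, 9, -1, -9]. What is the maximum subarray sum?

Using Kadane's algorithm on [7, 3, -3, 9, -1, -9]:

Scanning through the array:
Position 1 (value 3): max_ending_here = 10, max_so_far = 10
Position 2 (value -3): max_ending_here = 7, max_so_far = 10
Position 3 (value 9): max_ending_here = 16, max_so_far = 16
Position 4 (value -1): max_ending_here = 15, max_so_far = 16
Position 5 (value -9): max_ending_here = 6, max_so_far = 16

Maximum subarray: [7, 3, -3, 9]
Maximum sum: 16

The maximum subarray is [7, 3, -3, 9] with sum 16. This subarray runs from index 0 to index 3.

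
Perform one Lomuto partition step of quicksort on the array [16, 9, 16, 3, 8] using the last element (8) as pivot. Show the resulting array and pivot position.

Lomuto partition with pivot = 8:

Initial array: [16, 9, 16, 3, 8]

arr[0]=16 > 8: no swap
arr[1]=9 > 8: no swap
arr[2]=16 > 8: no swap
arr[3]=3 <= 8: swap with position 0, array becomes [3, 9, 16, 16, 8]

Place pivot at position 1: [3, 8, 16, 16, 9]
Pivot position: 1

After partitioning with pivot 8, the array becomes [3, 8, 16, 16, 9]. The pivot is placed at index 1. All elements to the left of the pivot are <= 8, and all elements to the right are > 8.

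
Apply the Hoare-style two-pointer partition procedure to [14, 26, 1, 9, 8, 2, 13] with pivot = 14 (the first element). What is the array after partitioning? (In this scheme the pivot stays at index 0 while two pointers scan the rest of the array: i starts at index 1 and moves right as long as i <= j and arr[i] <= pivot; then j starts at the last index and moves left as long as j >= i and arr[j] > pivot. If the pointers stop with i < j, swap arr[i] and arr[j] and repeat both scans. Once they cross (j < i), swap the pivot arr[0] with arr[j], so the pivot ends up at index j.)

Hoare-style two-pointer partition with pivot = 14:

Initial array: [14, 26, 1, 9, 8, 2, 13]

Pointers start at i = 1, j = 6.
i stops at index 1 (arr[1]=26 > 14), j stops at index 6 (arr[6]=13 <= 14): swap arr[1] and arr[6], array becomes [14, 13, 1, 9, 8, 2, 26]
i ends at 6, j ends at 5: the pointers have crossed (j < i), so scanning stops.

Swap pivot arr[0] with arr[5] to place pivot at position 5: [2, 13, 1, 9, 8, 14, 26]
Pivot position: 5

After partitioning with pivot 14, the array becomes [2, 13, 1, 9, 8, 14, 26]. The pivot is placed at index 5. All elements to the left of the pivot are <= 14, and all elements to the right are > 14.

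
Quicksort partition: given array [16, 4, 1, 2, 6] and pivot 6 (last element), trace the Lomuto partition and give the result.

Lomuto partition with pivot = 6:

Initial array: [16, 4, 1, 2, 6]

arr[0]=16 > 6: no swap
arr[1]=4 <= 6: swap with position 0, array becomes [4, 16, 1, 2, 6]
arr[2]=1 <= 6: swap with position 1, array becomes [4, 1, 16, 2, 6]
arr[3]=2 <= 6: swap with position 2, array becomes [4, 1, 2, 16, 6]

Place pivot at position 3: [4, 1, 2, 6, 16]
Pivot position: 3

After partitioning with pivot 6, the array becomes [4, 1, 2, 6, 16]. The pivot is placed at index 3. All elements to the left of the pivot are <= 6, and all elements to the right are > 6.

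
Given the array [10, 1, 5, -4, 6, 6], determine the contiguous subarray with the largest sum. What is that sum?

Using Kadane's algorithm on [10, 1, 5, -4, 6, 6]:

Scanning through the array:
Position 1 (value 1): max_ending_here = 11, max_so_far = 11
Position 2 (value 5): max_ending_here = 16, max_so_far = 16
Position 3 (value -4): max_ending_here = 12, max_so_far = 16
Position 4 (value 6): max_ending_here = 18, max_so_far = 18
Position 5 (value 6): max_ending_here = 24, max_so_far = 24

Maximum subarray: [10, 1, 5, -4, 6, 6]
Maximum sum: 24

The maximum subarray is [10, 1, 5, -4, 6, 6] with sum 24. This subarray runs from index 0 to index 5.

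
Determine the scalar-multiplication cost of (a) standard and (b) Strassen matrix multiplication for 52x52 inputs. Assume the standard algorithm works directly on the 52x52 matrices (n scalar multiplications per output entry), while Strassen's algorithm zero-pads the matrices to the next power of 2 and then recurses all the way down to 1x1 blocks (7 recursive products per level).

Matrix multiplication for 52x52 matrices:

Strassen's algorithm requires power-of-2 dimensions. Pad 52x52 to 64x64 (next power of 2).

Standard algorithm: 52^3 = 140608 multiplications
Strassen's algorithm: 7^(log2(64)) = 7^6 = 117649 multiplications
Savings: 140608 - 117649 = 22959 multiplications

Standard: 140608 multiplications (52^3). Strassen: 117649 multiplications (7^6, after padding to 64x64). Strassen reduces 8 recursive multiplications to 7 at each level.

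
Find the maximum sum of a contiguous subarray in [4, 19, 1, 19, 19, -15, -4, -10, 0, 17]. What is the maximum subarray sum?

Using Kadane's algorithm on [4, 19, 1, 19, 19, -15, -4, -10, 0, 17]:

Scanning through the array:
Position 1 (value 19): max_ending_here = 23, max_so_far = 23
Position 2 (value 1): max_ending_here = 24, max_so_far = 24
Position 3 (value 19): max_ending_here = 43, max_so_far = 43
Position 4 (value 19): max_ending_here = 62, max_so_far = 62
Position 5 (value -15): max_ending_here = 47, max_so_far = 62
Position 6 (value -4): max_ending_here = 43, max_so_far = 62
Position 7 (value -10): max_ending_here = 33, max_so_far = 62
Position 8 (value 0): max_ending_here = 33, max_so_far = 62
Position 9 (value 17): max_ending_here = 50, max_so_far = 62

Maximum subarray: [4, 19, 1, 19, 19]
Maximum sum: 62

The maximum subarray is [4, 19, 1, 19, 19] with sum 62. This subarray runs from index 0 to index 4.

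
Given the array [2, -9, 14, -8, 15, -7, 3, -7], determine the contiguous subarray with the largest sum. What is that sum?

Using Kadane's algorithm on [2, -9, 14, -8, 15, -7, 3, -7]:

Scanning through the array:
Position 1 (value -9): max_ending_here = -7, max_so_far = 2
Position 2 (value 14): max_ending_here = 14, max_so_far = 14
Position 3 (value -8): max_ending_here = 6, max_so_far = 14
Position 4 (value 15): max_ending_here = 21, max_so_far = 21
Position 5 (value -7): max_ending_here = 14, max_so_far = 21
Position 6 (value 3): max_ending_here = 17, max_so_far = 21
Position 7 (value -7): max_ending_here = 10, max_so_far = 21

Maximum subarray: [14, -8, 15]
Maximum sum: 21

The maximum subarray is [14, -8, 15] with sum 21. This subarray runs from index 2 to index 4.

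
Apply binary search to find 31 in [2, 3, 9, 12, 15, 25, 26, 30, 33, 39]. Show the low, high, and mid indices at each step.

Binary search for 31 in [2, 3, 9, 12, 15, 25, 26, 30, 33, 39]:

lo=0, hi=9, mid=4, arr[mid]=15 -> 15 < 31, search right half
lo=5, hi=9, mid=7, arr[mid]=30 -> 30 < 31, search right half
lo=8, hi=9, mid=8, arr[mid]=33 -> 33 > 31, search left half
lo=8 > hi=7, target 31 not found

Binary search determines that 31 is not in the array after 3 comparisons. The search space was exhausted without finding the target.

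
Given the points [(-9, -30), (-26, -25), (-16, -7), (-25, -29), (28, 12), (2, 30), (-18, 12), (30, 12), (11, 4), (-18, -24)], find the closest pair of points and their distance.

Computing all pairwise distances among 10 points:

d((-9, -30), (-26, -25)) = 17.72
d((-9, -30), (-16, -7)) = 24.0416
d((-9, -30), (-25, -29)) = 16.0312
d((-9, -30), (28, 12)) = 55.9732
d((-9, -30), (2, 30)) = 61.0
d((-9, -30), (-18, 12)) = 42.9535
d((-9, -30), (30, 12)) = 57.3149
d((-9, -30), (11, 4)) = 39.4462
d((-9, -30), (-18, -24)) = 10.8167
d((-26, -25), (-16, -7)) = 20.5913
d((-26, -25), (-25, -29)) = 4.1231
d((-26, -25), (28, 12)) = 65.4599
d((-26, -25), (2, 30)) = 61.7171
d((-26, -25), (-18, 12)) = 37.855
d((-26, -25), (30, 12)) = 67.1193
d((-26, -25), (11, 4)) = 47.0106
d((-26, -25), (-18, -24)) = 8.0623
d((-16, -7), (-25, -29)) = 23.7697
d((-16, -7), (28, 12)) = 47.927
d((-16, -7), (2, 30)) = 41.1461
d((-16, -7), (-18, 12)) = 19.105
d((-16, -7), (30, 12)) = 49.7695
d((-16, -7), (11, 4)) = 29.1548
d((-16, -7), (-18, -24)) = 17.1172
d((-25, -29), (28, 12)) = 67.0075
d((-25, -29), (2, 30)) = 64.8845
d((-25, -29), (-18, 12)) = 41.5933
d((-25, -29), (30, 12)) = 68.6003
d((-25, -29), (11, 4)) = 48.8365
d((-25, -29), (-18, -24)) = 8.6023
d((28, 12), (2, 30)) = 31.6228
d((28, 12), (-18, 12)) = 46.0
d((28, 12), (30, 12)) = 2.0 <-- minimum
d((28, 12), (11, 4)) = 18.7883
d((28, 12), (-18, -24)) = 58.4123
d((2, 30), (-18, 12)) = 26.9072
d((2, 30), (30, 12)) = 33.2866
d((2, 30), (11, 4)) = 27.5136
d((2, 30), (-18, -24)) = 57.5847
d((-18, 12), (30, 12)) = 48.0
d((-18, 12), (11, 4)) = 30.0832
d((-18, 12), (-18, -24)) = 36.0
d((30, 12), (11, 4)) = 20.6155
d((30, 12), (-18, -24)) = 60.0
d((11, 4), (-18, -24)) = 40.3113

Closest pair: (28, 12) and (30, 12) with distance 2.0

The closest pair is (28, 12) and (30, 12) with Euclidean distance 2.0. For 10 points, brute-force pairwise comparison is shown above. For large n, the divide-and-conquer algorithm (sort by x, recurse on halves, check the dividing strip) achieves O(n log n).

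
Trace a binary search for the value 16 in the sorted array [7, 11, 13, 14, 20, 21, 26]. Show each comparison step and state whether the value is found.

Binary search for 16 in [7, 11, 13, 14, 20, 21, 26]:

lo=0, hi=6, mid=3, arr[mid]=14 -> 14 < 16, search right half
lo=4, hi=6, mid=5, arr[mid]=21 -> 21 > 16, search left half
lo=4, hi=4, mid=4, arr[mid]=20 -> 20 > 16, search left half
lo=4 > hi=3, target 16 not found

Binary search determines that 16 is not in the array after 3 comparisons. The search space was exhausted without finding the target.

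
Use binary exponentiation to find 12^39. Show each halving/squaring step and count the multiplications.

Computing 12^39 by squaring (build up from 12^1; each line after the first costs one multiplication):

12^1 = 12
12^2 = (12^1)^2 = 12^2 = 144
12^4 = (12^2)^2 = 144^2 = 20736
12^8 = (12^4)^2 = 20736^2 = 429981696
12^9 = 12 * 12^8 = 12 * 429981696 = 5159780352
12^18 = (12^9)^2 = 5159780352^2 = 26623333280885243904
12^19 = 12 * 12^18 = 12 * 26623333280885243904 = 319479999370622926848
12^38 = (12^19)^2 = 319479999370622926848^2 = 102067469997853225734913580209377959215104
12^39 = 12 * 12^38 = 12 * 102067469997853225734913580209377959215104 = 1224809639974238708818962962512535510581248

Result: 1224809639974238708818962962512535510581248
Multiplications needed: 8 (8 lines after 12^1)

12^39 = 1224809639974238708818962962512535510581248. Using exponentiation by squaring, this requires 8 multiplications. The key idea: if the exponent is even, square the half-power; if odd, multiply by the base once.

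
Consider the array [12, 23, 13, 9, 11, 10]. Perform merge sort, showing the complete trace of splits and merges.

Merge sort trace:

Split: [12, 23, 13, 9, 11, 10] -> [12, 23, 13] and [9, 11, 10]
  Split: [12, 23, 13] -> [12] and [23, 13]
    Split: [23, 13] -> [23] and [13]
    Merge: [23] + [13] -> [13, 23]
  Merge: [12] + [13, 23] -> [12, 13, 23]
  Split: [9, 11, 10] -> [9] and [11, 10]
    Split: [11, 10] -> [11] and [10]
    Merge: [11] + [10] -> [10, 11]
  Merge: [9] + [10, 11] -> [9, 10, 11]
Merge: [12, 13, 23] + [9, 10, 11] -> [9, 10, 11, 12, 13, 23]

Final sorted array: [9, 10, 11, 12, 13, 23]

The merge sort proceeds by recursively splitting the array and merging sorted halves.
After all merges, the sorted array is [9, 10, 11, 12, 13, 23].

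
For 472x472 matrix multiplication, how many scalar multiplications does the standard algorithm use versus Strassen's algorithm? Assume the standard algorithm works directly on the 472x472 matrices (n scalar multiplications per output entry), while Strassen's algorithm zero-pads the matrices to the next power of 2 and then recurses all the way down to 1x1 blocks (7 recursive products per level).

Matrix multiplication for 472x472 matrices:

Strassen's algorithm requires power-of-2 dimensions. Pad 472x472 to 512x512 (next power of 2).

Standard algorithm: 472^3 = 105154048 multiplications
Strassen's algorithm: 7^(log2(512)) = 7^9 = 40353607 multiplications
Savings: 105154048 - 40353607 = 64800441 multiplications

Standard: 105154048 multiplications (472^3). Strassen: 40353607 multiplications (7^9, after padding to 512x512). Strassen reduces 8 recursive multiplications to 7 at each level.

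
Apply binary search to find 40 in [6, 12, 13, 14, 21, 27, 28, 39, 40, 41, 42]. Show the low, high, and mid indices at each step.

Binary search for 40 in [6, 12, 13, 14, 21, 27, 28, 39, 40, 41, 42]:

lo=0, hi=10, mid=5, arr[mid]=27 -> 27 < 40, search right half
lo=6, hi=10, mid=8, arr[mid]=40 -> Found target at index 8!

Binary search finds 40 at index 8 after 2 comparisons. The search repeatedly halves the search space by comparing with the middle element.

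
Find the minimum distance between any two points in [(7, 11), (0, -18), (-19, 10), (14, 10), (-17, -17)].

Computing all pairwise distances among 5 points:

d((7, 11), (0, -18)) = 29.8329
d((7, 11), (-19, 10)) = 26.0192
d((7, 11), (14, 10)) = 7.0711 <-- minimum
d((7, 11), (-17, -17)) = 36.8782
d((0, -18), (-19, 10)) = 33.8378
d((0, -18), (14, 10)) = 31.305
d((0, -18), (-17, -17)) = 17.0294
d((-19, 10), (14, 10)) = 33.0
d((-19, 10), (-17, -17)) = 27.074
d((14, 10), (-17, -17)) = 41.1096

Closest pair: (7, 11) and (14, 10) with distance 7.0711

The closest pair is (7, 11) and (14, 10) with Euclidean distance 7.0711. For 5 points, brute-force pairwise comparison is shown above. For large n, the divide-and-conquer algorithm (sort by x, recurse on halves, check the dividing strip) achieves O(n log n).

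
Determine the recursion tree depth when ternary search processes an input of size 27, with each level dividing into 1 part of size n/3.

For divide and conquer with division factor 3:

Problem sizes at each level:
Level 0: 27
Level 1: 9
Level 2: 3
Level 3: 1

The root is level 0 and the size-1 base case is level 3 (the tree spans levels 0 through 3, i.e. 4 levels counting the root), so the depth is the number of divisions: log_3(27) = 3

The recursion tree depth is log_3(27) = 3. At each level, the problem size is divided by 3, so it takes 3 divisions to reduce to a base case of size 1. The algorithm makes 1 recursive call at each level.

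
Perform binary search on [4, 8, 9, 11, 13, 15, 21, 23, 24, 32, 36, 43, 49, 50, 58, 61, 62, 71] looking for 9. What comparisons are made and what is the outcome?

Binary search for 9 in [4, 8, 9, 11, 13, 15, 21, 23, 24, 32, 36, 43, 49, 50, 58, 61, 62, 71]:

lo=0, hi=17, mid=8, arr[mid]=24 -> 24 > 9, search left half
lo=0, hi=7, mid=3, arr[mid]=11 -> 11 > 9, search left half
lo=0, hi=2, mid=1, arr[mid]=8 -> 8 < 9, search right half
lo=2, hi=2, mid=2, arr[mid]=9 -> Found target at index 2!

Binary search finds 9 at index 2 after 4 comparisons. The search repeatedly halves the search space by comparing with the middle element.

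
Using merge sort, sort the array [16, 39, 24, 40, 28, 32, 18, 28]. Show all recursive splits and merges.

Merge sort trace:

Split: [16, 39, 24, 40, 28, 32, 18, 28] -> [16, 39, 24, 40] and [28, 32, 18, 28]
  Split: [16, 39, 24, 40] -> [16, 39] and [24, 40]
    Split: [16, 39] -> [16] and [39]
    Merge: [16] + [39] -> [16, 39]
    Split: [24, 40] -> [24] and [40]
    Merge: [24] + [40] -> [24, 40]
  Merge: [16, 39] + [24, 40] -> [16, 24, 39, 40]
  Split: [28, 32, 18, 28] -> [28, 32] and [18, 28]
    Split: [28, 32] -> [28] and [32]
    Merge: [28] + [32] -> [28, 32]
    Split: [18, 28] -> [18] and [28]
    Merge: [18] + [28] -> [18, 28]
  Merge: [28, 32] + [18, 28] -> [18, 28, 28, 32]
Merge: [16, 24, 39, 40] + [18, 28, 28, 32] -> [16, 18, 24, 28, 28, 32, 39, 40]

Final sorted array: [16, 18, 24, 28, 28, 32, 39, 40]

The merge sort proceeds by recursively splitting the array and merging sorted halves.
After all merges, the sorted array is [16, 18, 24, 28, 28, 32, 39, 40].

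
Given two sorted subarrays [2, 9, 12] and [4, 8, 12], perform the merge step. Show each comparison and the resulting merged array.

Merging process:

Compare 2 vs 4: take 2 from left. Merged: [2]
Compare 9 vs 4: take 4 from right. Merged: [2, 4]
Compare 9 vs 8: take 8 from right. Merged: [2, 4, 8]
Compare 9 vs 12: take 9 from left. Merged: [2, 4, 8, 9]
Compare 12 vs 12: take 12 from left. Merged: [2, 4, 8, 9, 12]
Append remaining from right: [12]. Merged: [2, 4, 8, 9, 12, 12]

Final merged array: [2, 4, 8, 9, 12, 12]
Total comparisons: 5

The merged array is [2, 4, 8, 9, 12, 12], requiring 5 comparisons. The merge step runs in O(n) time where n is the total number of elements.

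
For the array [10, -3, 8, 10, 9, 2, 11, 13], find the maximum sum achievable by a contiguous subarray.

Using Kadane's algorithm on [10, -3, 8, 10, 9, 2, 11, 13]:

Scanning through the array:
Position 1 (value -3): max_ending_here = 7, max_so_far = 10
Position 2 (value 8): max_ending_here = 15, max_so_far = 15
Position 3 (value 10): max_ending_here = 25, max_so_far = 25
Position 4 (value 9): max_ending_here = 34, max_so_far = 34
Position 5 (value 2): max_ending_here = 36, max_so_far = 36
Position 6 (value 11): max_ending_here = 47, max_so_far = 47
Position 7 (value 13): max_ending_here = 60, max_so_far = 60

Maximum subarray: [10, -3, 8, 10, 9, 2, 11, 13]
Maximum sum: 60

The maximum subarray is [10, -3, 8, 10, 9, 2, 11, 13] with sum 60. This subarray runs from index 0 to index 7.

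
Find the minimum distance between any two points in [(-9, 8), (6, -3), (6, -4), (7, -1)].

Computing all pairwise distances among 4 points:

d((-9, 8), (6, -3)) = 18.6011
d((-9, 8), (6, -4)) = 19.2094
d((-9, 8), (7, -1)) = 18.3576
d((6, -3), (6, -4)) = 1.0 <-- minimum
d((6, -3), (7, -1)) = 2.2361
d((6, -4), (7, -1)) = 3.1623

Closest pair: (6, -3) and (6, -4) with distance 1.0

The closest pair is (6, -3) and (6, -4) with Euclidean distance 1.0. For 4 points, brute-force pairwise comparison is shown above. For large n, the divide-and-conquer algorithm (sort by x, recurse on halves, check the dividing strip) achieves O(n log n).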